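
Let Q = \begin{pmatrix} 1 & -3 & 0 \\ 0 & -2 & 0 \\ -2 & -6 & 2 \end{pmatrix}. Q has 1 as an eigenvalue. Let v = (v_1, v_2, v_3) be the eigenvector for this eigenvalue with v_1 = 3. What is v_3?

6

Q − 1I = [[0, -3, 0], [0, -3, 0], [-2, -6, 1]].
Solving (Q − 1I)v = 0 gives the eigenspace spanned by (3, 0, 6).
With v_1 = 3, v = (3, 0, 6), so v_3 = 6.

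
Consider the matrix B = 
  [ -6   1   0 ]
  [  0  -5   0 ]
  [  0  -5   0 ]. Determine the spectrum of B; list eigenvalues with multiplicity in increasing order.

Characteristic polynomial: p(r) = r^3 + 11r^2 + 30r = r(r + 5)(r + 6).
Roots (with multiplicity): -6, -5, 0.

-6, -5, 0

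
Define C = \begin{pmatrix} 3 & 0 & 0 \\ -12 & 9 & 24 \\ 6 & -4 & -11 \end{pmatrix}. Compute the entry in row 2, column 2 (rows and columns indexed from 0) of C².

Characteristic polynomial: μ^3 - μ^2 - 9μ + 9 = (μ - 3)(μ - 1)(μ + 3), so the eigenvalues are -3, 1, 3.
μ=3: eigenvector (1, -2, 1).
μ=1: eigenvector (0, 3, -1).
μ=-3: eigenvector (0, -2, 1).
P = [[1, 0, 0], [-2, 3, -2], [1, -1, 1]], D = diag(3, 1, -3), P⁻¹ = [[1, 0, 0], [0, 1, 2], [-1, 1, 3]].
C² = P·diag(9, 1, 9)·P⁻¹ = [[9, 0, 0], [0, -15, -48], [0, 8, 25]].
The requested entry is 25.

25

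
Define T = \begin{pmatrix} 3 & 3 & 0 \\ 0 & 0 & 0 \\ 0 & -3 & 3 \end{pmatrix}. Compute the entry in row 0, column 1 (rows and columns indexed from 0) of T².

Characteristic polynomial: r^3 - 6r^2 + 9r = r(r - 3)^2, so the eigenvalues are 0, 3, 3.
r=3: eigenvector (1, 0, 1).
r=0: eigenvector (-1, 1, 1).
r=3: eigenvector (0, 0, 1).
P = [[1, -1, 0], [0, 1, 0], [1, 1, 1]], D = diag(3, 0, 3), P⁻¹ = [[1, 1, 0], [0, 1, 0], [-1, -2, 1]].
T² = P·diag(9, 0, 9)·P⁻¹ = [[9, 9, 0], [0, 0, 0], [0, -9, 9]].
The requested entry is 9.

9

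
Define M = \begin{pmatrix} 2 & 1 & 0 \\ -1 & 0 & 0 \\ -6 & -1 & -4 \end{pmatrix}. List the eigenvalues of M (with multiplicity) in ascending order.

Characteristic polynomial: p(μ) = μ^3 + 2μ^2 - 7μ + 4 = (μ - 1)^2(μ + 4).
Roots (with multiplicity): -4, 1, 1.

-4, 1, 1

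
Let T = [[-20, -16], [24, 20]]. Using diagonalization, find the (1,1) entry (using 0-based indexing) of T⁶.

Characteristic polynomial: μ^2 - 16 = (μ - 4)(μ + 4), so the eigenvalues are -4, 4.
μ=-4: eigenvector (-1, 1).
μ=4: eigenvector (-2, 3).
P = [[-1, -2], [1, 3]], D = diag(-4, 4), P⁻¹ = [[-3, -2], [1, 1]].
T⁶ = P·diag(4096, 4096)·P⁻¹ = [[4096, 0], [0, 4096]].
The requested entry is 4096.

4096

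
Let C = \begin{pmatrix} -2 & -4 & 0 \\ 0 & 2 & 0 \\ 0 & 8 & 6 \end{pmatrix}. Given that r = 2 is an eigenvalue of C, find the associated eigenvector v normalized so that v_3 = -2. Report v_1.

C − 2I = [[-4, -4, 0], [0, 0, 0], [0, 8, 4]].
Solving (C − 2I)v = 0 gives the eigenspace spanned by (-1, 1, -2).
With v_3 = -2, v = (-1, 1, -2), so v_1 = -1.

-1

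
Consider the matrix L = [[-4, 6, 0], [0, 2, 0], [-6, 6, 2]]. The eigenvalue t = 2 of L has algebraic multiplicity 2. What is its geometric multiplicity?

2

L − 2I = [[-6, 6, 0], [0, 0, 0], [-6, 6, 0]].
This matrix has rank 1, so its null space has dimension 3 − 1 = 2.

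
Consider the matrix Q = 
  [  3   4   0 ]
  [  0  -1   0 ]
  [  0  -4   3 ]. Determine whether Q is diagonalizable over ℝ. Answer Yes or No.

Yes

Characteristic polynomial: p(t) = t^3 - 5t^2 + 3t + 9 = (t - 3)^2(t + 1).
t = 3 has algebraic multiplicity 2; rank(Q − 3I) = 1, so geometric multiplicity = 2.
Every eigenvalue has geometric = algebraic multiplicity, so Q is diagonalizable.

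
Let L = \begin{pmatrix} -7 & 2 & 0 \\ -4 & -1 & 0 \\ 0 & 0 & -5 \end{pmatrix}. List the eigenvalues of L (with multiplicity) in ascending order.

Characteristic polynomial: p(r) = r^3 + 13r^2 + 55r + 75 = (r + 3)(r + 5)^2.
Roots (with multiplicity): -5, -5, -3.

-5, -5, -3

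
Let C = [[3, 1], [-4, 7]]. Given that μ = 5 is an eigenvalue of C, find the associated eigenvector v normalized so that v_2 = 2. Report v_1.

1

C − 5I = [[-2, 1], [-4, 2]].
Solving (C − 5I)v = 0 gives the eigenspace spanned by (1, 2).
With v_2 = 2, v = (1, 2), so v_1 = 1.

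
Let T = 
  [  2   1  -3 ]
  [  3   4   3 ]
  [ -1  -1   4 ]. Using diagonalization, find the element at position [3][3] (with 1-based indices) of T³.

64

Characteristic polynomial: λ^3 - 10λ^2 + 29λ - 20 = (λ - 5)(λ - 4)(λ - 1), so the eigenvalues are 1, 4, 5.
λ=1: eigenvector (1, -1, 0).
λ=4: eigenvector (-1, 1, 1).
λ=5: eigenvector (-1, 0, 1).
P = [[1, -1, -1], [-1, 1, 0], [0, 1, 1]], D = diag(1, 4, 5), P⁻¹ = [[1, 0, 1], [1, 1, 1], [-1, -1, 0]].
T³ = P·diag(1, 64, 125)·P⁻¹ = [[62, 61, -63], [63, 64, 63], [-61, -61, 64]].
The requested entry is 64.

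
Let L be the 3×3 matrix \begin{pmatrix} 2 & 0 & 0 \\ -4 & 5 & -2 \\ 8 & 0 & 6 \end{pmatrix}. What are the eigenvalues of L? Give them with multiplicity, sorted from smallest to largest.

Characteristic polynomial: p(r) = r^3 - 13r^2 + 52r - 60 = (r - 6)(r - 5)(r - 2).
Roots (with multiplicity): 2, 5, 6.

2, 5, 6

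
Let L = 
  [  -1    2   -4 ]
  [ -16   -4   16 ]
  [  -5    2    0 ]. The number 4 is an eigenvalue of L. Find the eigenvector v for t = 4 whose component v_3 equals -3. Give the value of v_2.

-6

L − 4I = [[-5, 2, -4], [-16, -8, 16], [-5, 2, -4]].
Solving (L − 4I)v = 0 gives the eigenspace spanned by (0, -6, -3).
With v_3 = -3, v = (0, -6, -3), so v_2 = -6.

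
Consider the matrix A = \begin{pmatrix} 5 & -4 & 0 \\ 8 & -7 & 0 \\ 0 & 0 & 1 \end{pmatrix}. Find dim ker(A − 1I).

A − 1I = [[4, -4, 0], [8, -8, 0], [0, 0, 0]].
This matrix has rank 1, so its null space has dimension 3 − 1 = 2.

2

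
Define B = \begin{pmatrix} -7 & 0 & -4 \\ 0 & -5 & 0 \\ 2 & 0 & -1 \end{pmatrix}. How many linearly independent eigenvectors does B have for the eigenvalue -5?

2

B + 5I = [[-2, 0, -4], [0, 0, 0], [2, 0, 4]].
This matrix has rank 1, so its null space has dimension 3 − 1 = 2.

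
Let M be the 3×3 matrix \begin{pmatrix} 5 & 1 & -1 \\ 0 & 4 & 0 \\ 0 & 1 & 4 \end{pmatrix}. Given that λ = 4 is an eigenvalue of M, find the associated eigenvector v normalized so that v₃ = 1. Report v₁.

1

M − 4I = [[1, 1, -1], [0, 0, 0], [0, 1, 0]].
Solving (M − 4I)v = 0 gives the eigenspace spanned by (1, 0, 1).
With v₃ = 1, v = (1, 0, 1), so v₁ = 1.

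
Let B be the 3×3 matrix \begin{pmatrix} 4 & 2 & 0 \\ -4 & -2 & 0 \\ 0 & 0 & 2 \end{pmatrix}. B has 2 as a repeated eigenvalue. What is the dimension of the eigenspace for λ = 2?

B − 2I = [[2, 2, 0], [-4, -4, 0], [0, 0, 0]].
This matrix has rank 1, so its null space has dimension 3 − 1 = 2.

2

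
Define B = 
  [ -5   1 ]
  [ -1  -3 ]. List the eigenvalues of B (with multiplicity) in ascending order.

Characteristic polynomial: p(t) = t^2 + 8t + 16 = (t + 4)^2.
Roots (with multiplicity): -4, -4.

-4, -4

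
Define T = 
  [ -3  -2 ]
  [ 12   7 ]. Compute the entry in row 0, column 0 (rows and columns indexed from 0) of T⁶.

-1455

Characteristic polynomial: r^2 - 4r + 3 = (r - 3)(r - 1), so the eigenvalues are 1, 3.
r=1: eigenvector (1, -2).
r=3: eigenvector (-1, 3).
P = [[1, -1], [-2, 3]], D = diag(1, 3), P⁻¹ = [[3, 1], [2, 1]].
T⁶ = P·diag(1, 729)·P⁻¹ = [[-1455, -728], [4368, 2185]].
The requested entry is -1455.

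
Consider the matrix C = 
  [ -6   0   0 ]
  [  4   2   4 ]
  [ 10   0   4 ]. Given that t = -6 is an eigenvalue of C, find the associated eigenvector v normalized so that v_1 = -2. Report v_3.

2

C + 6I = [[0, 0, 0], [4, 8, 4], [10, 0, 10]].
Solving (C + 6I)v = 0 gives the eigenspace spanned by (-2, 0, 2).
With v_1 = -2, v = (-2, 0, 2), so v_3 = 2.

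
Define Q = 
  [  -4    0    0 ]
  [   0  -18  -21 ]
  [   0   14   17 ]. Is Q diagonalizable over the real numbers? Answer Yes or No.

Yes

Characteristic polynomial: p(r) = r^3 + 5r^2 - 8r - 48 = (r - 3)(r + 4)^2.
r = -4 has algebraic multiplicity 2; rank(Q + 4I) = 1, so geometric multiplicity = 2.
Every eigenvalue has geometric = algebraic multiplicity, so Q is diagonalizable.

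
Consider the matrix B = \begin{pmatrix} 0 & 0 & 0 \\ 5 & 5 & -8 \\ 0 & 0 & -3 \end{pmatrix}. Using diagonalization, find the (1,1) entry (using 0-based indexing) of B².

25

Characteristic polynomial: r^3 - 2r^2 - 15r = r(r - 5)(r + 3), so the eigenvalues are -3, 0, 5.
r=0: eigenvector (1, -1, 0).
r=5: eigenvector (0, 1, 0).
r=-3: eigenvector (0, 1, 1).
P = [[1, 0, 0], [-1, 1, 1], [0, 0, 1]], D = diag(0, 5, -3), P⁻¹ = [[1, 0, 0], [1, 1, -1], [0, 0, 1]].
B² = P·diag(0, 25, 9)·P⁻¹ = [[0, 0, 0], [25, 25, -16], [0, 0, 9]].
The requested entry is 25.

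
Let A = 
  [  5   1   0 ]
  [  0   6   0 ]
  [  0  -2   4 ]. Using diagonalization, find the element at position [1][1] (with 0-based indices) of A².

36

Characteristic polynomial: λ^3 - 15λ^2 + 74λ - 120 = (λ - 6)(λ - 5)(λ - 4), so the eigenvalues are 4, 5, 6.
λ=4: eigenvector (0, 0, 1).
λ=6: eigenvector (1, 1, -1).
λ=5: eigenvector (1, 0, 0).
P = [[0, 1, 1], [0, 1, 0], [1, -1, 0]], D = diag(4, 6, 5), P⁻¹ = [[0, 1, 1], [0, 1, 0], [1, -1, 0]].
A² = P·diag(16, 36, 25)·P⁻¹ = [[25, 11, 0], [0, 36, 0], [0, -20, 16]].
The requested entry is 36.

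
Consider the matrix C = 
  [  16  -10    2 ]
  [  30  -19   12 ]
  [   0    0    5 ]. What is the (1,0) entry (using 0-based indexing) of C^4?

-1530

Characteristic polynomial: t^3 - 2t^2 - 19t + 20 = (t - 5)(t - 1)(t + 4), so the eigenvalues are -4, 1, 5.
t=5: eigenvector (-2, -2, 1).
t=1: eigenvector (-2, -3, 0).
t=-4: eigenvector (1, 2, 0).
P = [[-2, -2, 1], [-2, -3, 2], [1, 0, 0]], D = diag(5, 1, -4), P⁻¹ = [[0, 0, 1], [-2, 1, -2], [-3, 2, -2]].
C⁴ = P·diag(625, 1, 256)·P⁻¹ = [[-764, 510, -1758], [-1530, 1021, -2268], [0, 0, 625]].
The requested entry is -1530.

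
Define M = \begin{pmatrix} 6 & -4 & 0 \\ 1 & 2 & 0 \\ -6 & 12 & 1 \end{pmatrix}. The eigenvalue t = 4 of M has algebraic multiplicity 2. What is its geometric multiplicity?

1

M − 4I = [[2, -4, 0], [1, -2, 0], [-6, 12, -3]].
This matrix has rank 2, so its null space has dimension 3 − 2 = 1.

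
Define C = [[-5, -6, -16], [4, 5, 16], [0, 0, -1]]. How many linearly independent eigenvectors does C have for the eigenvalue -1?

2

C + 1I = [[-4, -6, -16], [4, 6, 16], [0, 0, 0]].
This matrix has rank 1, so its null space has dimension 3 − 1 = 2.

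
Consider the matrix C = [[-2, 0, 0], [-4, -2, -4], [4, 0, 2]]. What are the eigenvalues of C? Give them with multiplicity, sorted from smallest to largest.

-2, -2, 2

Characteristic polynomial: p(λ) = λ^3 + 2λ^2 - 4λ - 8 = (λ - 2)(λ + 2)^2.
Roots (with multiplicity): -2, -2, 2.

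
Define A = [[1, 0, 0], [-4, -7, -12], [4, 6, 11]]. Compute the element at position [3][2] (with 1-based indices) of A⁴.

Characteristic polynomial: s^3 - 5s^2 - s + 5 = (s - 5)(s - 1)(s + 1), so the eigenvalues are -1, 1, 5.
s=1: eigenvector (1, 1, -1).
s=-1: eigenvector (0, 2, -1).
s=5: eigenvector (0, -1, 1).
P = [[1, 0, 0], [1, 2, -1], [-1, -1, 1]], D = diag(1, -1, 5), P⁻¹ = [[1, 0, 0], [0, 1, 1], [1, 1, 2]].
A⁴ = P·diag(1, 1, 625)·P⁻¹ = [[1, 0, 0], [-624, -623, -1248], [624, 624, 1249]].
The requested entry is 624.

624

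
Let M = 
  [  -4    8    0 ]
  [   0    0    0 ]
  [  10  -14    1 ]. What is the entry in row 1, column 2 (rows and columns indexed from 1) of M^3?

Characteristic polynomial: s^3 + 3s^2 - 4s = s(s - 1)(s + 4), so the eigenvalues are -4, 0, 1.
s=-4: eigenvector (1, 0, -2).
s=0: eigenvector (2, 1, -6).
s=1: eigenvector (0, 0, 1).
P = [[1, 2, 0], [0, 1, 0], [-2, -6, 1]], D = diag(-4, 0, 1), P⁻¹ = [[1, -2, 0], [0, 1, 0], [2, 2, 1]].
M³ = P·diag(-64, 0, 1)·P⁻¹ = [[-64, 128, 0], [0, 0, 0], [130, -254, 1]].
The requested entry is 128.

128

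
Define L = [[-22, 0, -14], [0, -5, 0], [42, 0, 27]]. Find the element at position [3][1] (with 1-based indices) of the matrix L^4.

7770

Characteristic polynomial: s^3 - 31s - 30 = (s - 6)(s + 1)(s + 5), so the eigenvalues are -5, -1, 6.
s=6: eigenvector (1, 0, -2).
s=-1: eigenvector (2, 0, -3).
s=-5: eigenvector (0, 1, 0).
P = [[1, 2, 0], [0, 0, 1], [-2, -3, 0]], D = diag(6, -1, -5), P⁻¹ = [[-3, 0, -2], [2, 0, 1], [0, 1, 0]].
L⁴ = P·diag(1296, 1, 625)·P⁻¹ = [[-3884, 0, -2590], [0, 625, 0], [7770, 0, 5181]].
The requested entry is 7770.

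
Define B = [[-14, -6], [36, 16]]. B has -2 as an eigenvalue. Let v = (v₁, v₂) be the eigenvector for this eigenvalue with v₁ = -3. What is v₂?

6

B + 2I = [[-12, -6], [36, 18]].
Solving (B + 2I)v = 0 gives the eigenspace spanned by (-3, 6).
With v₁ = -3, v = (-3, 6), so v₂ = 6.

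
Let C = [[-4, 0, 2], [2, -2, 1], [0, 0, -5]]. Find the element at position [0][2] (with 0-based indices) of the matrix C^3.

Characteristic polynomial: t^3 + 11t^2 + 38t + 40 = (t + 2)(t + 4)(t + 5), so the eigenvalues are -5, -4, -2.
t=-4: eigenvector (1, -1, 0).
t=-2: eigenvector (0, 1, 0).
t=-5: eigenvector (-2, 1, 1).
P = [[1, 0, -2], [-1, 1, 1], [0, 0, 1]], D = diag(-4, -2, -5), P⁻¹ = [[1, 0, 2], [1, 1, 1], [0, 0, 1]].
C³ = P·diag(-64, -8, -125)·P⁻¹ = [[-64, 0, 122], [56, -8, -5], [0, 0, -125]].
The requested entry is 122.

122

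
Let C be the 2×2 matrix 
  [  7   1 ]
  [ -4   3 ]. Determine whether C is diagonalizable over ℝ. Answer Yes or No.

Characteristic polynomial: p(r) = r^2 - 10r + 25 = (r - 5)^2.
r = 5 has algebraic multiplicity 2; rank(C − 5I) = 1, so geometric multiplicity = 1.
Geometric multiplicity < algebraic multiplicity, so C is not diagonalizable.

No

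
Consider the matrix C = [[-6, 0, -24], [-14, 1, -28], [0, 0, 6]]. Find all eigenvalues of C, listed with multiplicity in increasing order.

-6, 1, 6

Characteristic polynomial: p(s) = s^3 - s^2 - 36s + 36 = (s - 6)(s - 1)(s + 6).
Roots (with multiplicity): -6, 1, 6.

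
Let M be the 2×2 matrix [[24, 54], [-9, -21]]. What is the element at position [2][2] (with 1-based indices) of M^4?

Characteristic polynomial: r^2 - 3r - 18 = (r - 6)(r + 3), so the eigenvalues are -3, 6.
r=-3: eigenvector (-2, 1).
r=6: eigenvector (-3, 1).
P = [[-2, -3], [1, 1]], D = diag(-3, 6), P⁻¹ = [[1, 3], [-1, -2]].
M⁴ = P·diag(81, 1296)·P⁻¹ = [[3726, 7290], [-1215, -2349]].
The requested entry is -2349.

-2349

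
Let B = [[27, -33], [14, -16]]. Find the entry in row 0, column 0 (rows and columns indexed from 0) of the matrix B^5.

Characteristic polynomial: λ^2 - 11λ + 30 = (λ - 6)(λ - 5), so the eigenvalues are 5, 6.
λ=5: eigenvector (-3, -2).
λ=6: eigenvector (11, 7).
P = [[-3, 11], [-2, 7]], D = diag(5, 6), P⁻¹ = [[7, -11], [2, -3]].
B⁵ = P·diag(3125, 7776)·P⁻¹ = [[105447, -153483], [65114, -94546]].
The requested entry is 105447.

105447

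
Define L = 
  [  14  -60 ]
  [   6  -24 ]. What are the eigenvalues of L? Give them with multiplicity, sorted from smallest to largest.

-6, -4

Characteristic polynomial: p(s) = s^2 + 10s + 24 = (s + 4)(s + 6).
Roots (with multiplicity): -6, -4.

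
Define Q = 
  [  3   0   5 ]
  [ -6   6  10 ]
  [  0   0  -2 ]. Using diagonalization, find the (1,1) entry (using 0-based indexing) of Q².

36

Characteristic polynomial: μ^3 - 7μ^2 + 36 = (μ - 6)(μ - 3)(μ + 2), so the eigenvalues are -2, 3, 6.
μ=3: eigenvector (1, 2, 0).
μ=6: eigenvector (0, 1, 0).
μ=-2: eigenvector (-1, -2, 1).
P = [[1, 0, -1], [2, 1, -2], [0, 0, 1]], D = diag(3, 6, -2), P⁻¹ = [[1, 0, 1], [-2, 1, 0], [0, 0, 1]].
Q² = P·diag(9, 36, 4)·P⁻¹ = [[9, 0, 5], [-54, 36, 10], [0, 0, 4]].
The requested entry is 36.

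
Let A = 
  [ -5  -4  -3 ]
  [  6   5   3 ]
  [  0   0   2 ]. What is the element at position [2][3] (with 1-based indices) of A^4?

15

Characteristic polynomial: t^3 - 2t^2 - t + 2 = (t - 2)(t - 1)(t + 1), so the eigenvalues are -1, 1, 2.
t=-1: eigenvector (1, -1, 0).
t=1: eigenvector (-2, 3, 0).
t=2: eigenvector (1, -1, -1).
P = [[1, -2, 1], [-1, 3, -1], [0, 0, -1]], D = diag(-1, 1, 2), P⁻¹ = [[3, 2, 1], [1, 1, 0], [0, 0, -1]].
A⁴ = P·diag(1, 1, 16)·P⁻¹ = [[1, 0, -15], [0, 1, 15], [0, 0, 16]].
The requested entry is 15.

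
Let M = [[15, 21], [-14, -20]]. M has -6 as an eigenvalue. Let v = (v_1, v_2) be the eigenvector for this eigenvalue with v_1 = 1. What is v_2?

-1

M + 6I = [[21, 21], [-14, -14]].
Solving (M + 6I)v = 0 gives the eigenspace spanned by (1, -1).
With v_1 = 1, v = (1, -1), so v_2 = -1.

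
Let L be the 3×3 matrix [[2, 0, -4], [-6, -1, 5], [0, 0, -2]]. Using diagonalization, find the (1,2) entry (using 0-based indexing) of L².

9

Characteristic polynomial: s^3 + s^2 - 4s - 4 = (s - 2)(s + 1)(s + 2), so the eigenvalues are -2, -1, 2.
s=2: eigenvector (1, -2, 0).
s=-2: eigenvector (1, 1, 1).
s=-1: eigenvector (0, 1, 0).
P = [[1, 1, 0], [-2, 1, 1], [0, 1, 0]], D = diag(2, -2, -1), P⁻¹ = [[1, 0, -1], [0, 0, 1], [2, 1, -3]].
L² = P·diag(4, 4, 1)·P⁻¹ = [[4, 0, 0], [-6, 1, 9], [0, 0, 4]].
The requested entry is 9.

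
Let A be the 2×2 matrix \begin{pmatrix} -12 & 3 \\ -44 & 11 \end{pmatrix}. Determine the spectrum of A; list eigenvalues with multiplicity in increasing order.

Characteristic polynomial: p(μ) = μ^2 + μ = μ(μ + 1).
Roots (with multiplicity): -1, 0.

-1, 0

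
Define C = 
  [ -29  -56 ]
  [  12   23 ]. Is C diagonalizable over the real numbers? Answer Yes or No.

Yes

Characteristic polynomial: p(r) = r^2 + 6r + 5 = (r + 1)(r + 5).
All 2 eigenvalues are distinct, so C is diagonalizable.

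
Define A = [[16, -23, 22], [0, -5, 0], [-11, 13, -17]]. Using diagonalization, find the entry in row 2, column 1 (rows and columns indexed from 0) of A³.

Characteristic polynomial: s^3 + 6s^2 - 25s - 150 = (s - 5)(s + 5)(s + 6), so the eigenvalues are -6, -5, 5.
s=5: eigenvector (2, 0, -1).
s=-5: eigenvector (-1, 1, 2).
s=-6: eigenvector (-1, 0, 1).
P = [[2, -1, -1], [0, 1, 0], [-1, 2, 1]], D = diag(5, -5, -6), P⁻¹ = [[1, -1, 1], [0, 1, 0], [1, -3, 2]].
A³ = P·diag(125, -125, -216)·P⁻¹ = [[466, -773, 682], [0, -125, 0], [-341, 523, -557]].
The requested entry is 523.

523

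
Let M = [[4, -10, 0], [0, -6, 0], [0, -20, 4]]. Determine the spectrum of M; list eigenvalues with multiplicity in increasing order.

-6, 4, 4

Characteristic polynomial: p(μ) = μ^3 - 2μ^2 - 32μ + 96 = (μ - 4)^2(μ + 6).
Roots (with multiplicity): -6, 4, 4.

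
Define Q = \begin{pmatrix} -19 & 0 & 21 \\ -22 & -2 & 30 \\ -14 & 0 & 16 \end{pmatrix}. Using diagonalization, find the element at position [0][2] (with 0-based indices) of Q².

-63

Characteristic polynomial: μ^3 + 5μ^2 - 4μ - 20 = (μ - 2)(μ + 2)(μ + 5), so the eigenvalues are -5, -2, 2.
μ=-5: eigenvector (3, 2, 2).
μ=-2: eigenvector (0, 1, 0).
μ=2: eigenvector (1, 2, 1).
P = [[3, 0, 1], [2, 1, 2], [2, 0, 1]], D = diag(-5, -2, 2), P⁻¹ = [[1, 0, -1], [2, 1, -4], [-2, 0, 3]].
Q² = P·diag(25, 4, 4)·P⁻¹ = [[67, 0, -63], [42, 4, -42], [42, 0, -38]].
The requested entry is -63.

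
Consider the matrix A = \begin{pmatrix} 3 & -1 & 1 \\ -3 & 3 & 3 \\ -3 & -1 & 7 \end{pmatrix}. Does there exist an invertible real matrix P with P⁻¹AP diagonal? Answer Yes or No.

Characteristic polynomial: p(s) = s^3 - 13s^2 + 54s - 72 = (s - 6)(s - 4)(s - 3).
All 3 eigenvalues are distinct, so A is diagonalizable.

Yes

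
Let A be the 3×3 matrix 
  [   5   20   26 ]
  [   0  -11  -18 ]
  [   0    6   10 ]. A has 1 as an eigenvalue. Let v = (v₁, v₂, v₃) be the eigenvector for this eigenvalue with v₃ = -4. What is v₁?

A − 1I = [[4, 20, 26], [0, -12, -18], [0, 6, 9]].
Solving (A − 1I)v = 0 gives the eigenspace spanned by (-4, 6, -4).
With v₃ = -4, v = (-4, 6, -4), so v₁ = -4.

-4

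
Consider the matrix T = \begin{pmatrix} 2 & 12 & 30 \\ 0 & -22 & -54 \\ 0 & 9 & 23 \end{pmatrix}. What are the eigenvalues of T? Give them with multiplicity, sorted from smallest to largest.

-4, 2, 5

Characteristic polynomial: p(λ) = λ^3 - 3λ^2 - 18λ + 40 = (λ - 5)(λ - 2)(λ + 4).
Roots (with multiplicity): -4, 2, 5.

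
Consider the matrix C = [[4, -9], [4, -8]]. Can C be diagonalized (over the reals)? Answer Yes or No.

No

Characteristic polynomial: p(μ) = μ^2 + 4μ + 4 = (μ + 2)^2.
μ = -2 has algebraic multiplicity 2; rank(C + 2I) = 1, so geometric multiplicity = 1.
Geometric multiplicity < algebraic multiplicity, so C is not diagonalizable.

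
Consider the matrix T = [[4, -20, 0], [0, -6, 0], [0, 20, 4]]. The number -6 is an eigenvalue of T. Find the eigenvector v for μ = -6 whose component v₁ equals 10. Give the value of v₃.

T + 6I = [[10, -20, 0], [0, 0, 0], [0, 20, 10]].
Solving (T + 6I)v = 0 gives the eigenspace spanned by (10, 5, -10).
With v₁ = 10, v = (10, 5, -10), so v₃ = -10.

-10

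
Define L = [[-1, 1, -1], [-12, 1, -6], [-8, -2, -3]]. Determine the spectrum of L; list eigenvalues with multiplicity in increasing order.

Characteristic polynomial: p(r) = r^3 + 3r^2 - 9r + 5 = (r - 1)^2(r + 5).
Roots (with multiplicity): -5, 1, 1.

-5, 1, 1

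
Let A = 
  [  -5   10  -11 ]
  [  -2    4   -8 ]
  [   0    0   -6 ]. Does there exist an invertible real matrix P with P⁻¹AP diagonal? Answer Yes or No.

Characteristic polynomial: p(s) = s^3 + 7s^2 + 6s = s(s + 1)(s + 6).
All 3 eigenvalues are distinct, so A is diagonalizable.

Yes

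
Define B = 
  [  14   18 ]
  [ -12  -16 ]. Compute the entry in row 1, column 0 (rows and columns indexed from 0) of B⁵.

-2112

Characteristic polynomial: μ^2 + 2μ - 8 = (μ - 2)(μ + 4), so the eigenvalues are -4, 2.
μ=-4: eigenvector (1, -1).
μ=2: eigenvector (3, -2).
P = [[1, 3], [-1, -2]], D = diag(-4, 2), P⁻¹ = [[-2, -3], [1, 1]].
B⁵ = P·diag(-1024, 32)·P⁻¹ = [[2144, 3168], [-2112, -3136]].
The requested entry is -2112.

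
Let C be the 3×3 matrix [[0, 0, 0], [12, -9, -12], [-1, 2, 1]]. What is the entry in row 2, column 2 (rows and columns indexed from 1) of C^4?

1713

Characteristic polynomial: s^3 + 8s^2 + 15s = s(s + 3)(s + 5), so the eigenvalues are -5, -3, 0.
s=0: eigenvector (1, 0, 1).
s=-5: eigenvector (0, 3, -1).
s=-3: eigenvector (0, -2, 1).
P = [[1, 0, 0], [0, 3, -2], [1, -1, 1]], D = diag(0, -5, -3), P⁻¹ = [[1, 0, 0], [-2, 1, 2], [-3, 1, 3]].
C⁴ = P·diag(0, 625, 81)·P⁻¹ = [[0, 0, 0], [-3264, 1713, 3264], [1007, -544, -1007]].
The requested entry is 1713.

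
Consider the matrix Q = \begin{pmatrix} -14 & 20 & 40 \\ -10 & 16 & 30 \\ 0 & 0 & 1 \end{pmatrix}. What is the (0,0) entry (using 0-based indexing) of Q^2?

Characteristic polynomial: r^3 - 3r^2 - 22r + 24 = (r - 6)(r - 1)(r + 4), so the eigenvalues are -4, 1, 6.
r=6: eigenvector (-1, -1, 0).
r=-4: eigenvector (2, 1, 0).
r=1: eigenvector (0, -2, 1).
P = [[-1, 2, 0], [-1, 1, -2], [0, 0, 1]], D = diag(6, -4, 1), P⁻¹ = [[1, -2, -4], [1, -1, -2], [0, 0, 1]].
Q² = P·diag(36, 16, 1)·P⁻¹ = [[-4, 40, 80], [-20, 56, 110], [0, 0, 1]].
The requested entry is -4.

-4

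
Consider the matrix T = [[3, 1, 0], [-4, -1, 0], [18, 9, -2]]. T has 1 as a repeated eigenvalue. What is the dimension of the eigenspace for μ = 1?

T − 1I = [[2, 1, 0], [-4, -2, 0], [18, 9, -3]].
This matrix has rank 2, so its null space has dimension 3 − 2 = 1.

1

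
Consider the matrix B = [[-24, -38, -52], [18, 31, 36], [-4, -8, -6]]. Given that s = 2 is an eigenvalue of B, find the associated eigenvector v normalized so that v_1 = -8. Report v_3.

B − 2I = [[-26, -38, -52], [18, 29, 36], [-4, -8, -8]].
Solving (B − 2I)v = 0 gives the eigenspace spanned by (-8, 0, 4).
With v_1 = -8, v = (-8, 0, 4), so v_3 = 4.

4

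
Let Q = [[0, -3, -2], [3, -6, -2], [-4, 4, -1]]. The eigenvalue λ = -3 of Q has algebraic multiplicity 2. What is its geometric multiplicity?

1

Q + 3I = [[3, -3, -2], [3, -3, -2], [-4, 4, 2]].
This matrix has rank 2, so its null space has dimension 3 − 2 = 1.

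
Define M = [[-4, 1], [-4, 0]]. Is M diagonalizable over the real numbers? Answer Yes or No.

Characteristic polynomial: p(μ) = μ^2 + 4μ + 4 = (μ + 2)^2.
μ = -2 has algebraic multiplicity 2; rank(M + 2I) = 1, so geometric multiplicity = 1.
Geometric multiplicity < algebraic multiplicity, so M is not diagonalizable.

No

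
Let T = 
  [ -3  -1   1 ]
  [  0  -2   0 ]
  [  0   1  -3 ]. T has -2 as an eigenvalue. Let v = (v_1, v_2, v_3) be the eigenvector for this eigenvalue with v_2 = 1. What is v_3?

T + 2I = [[-1, -1, 1], [0, 0, 0], [0, 1, -1]].
Solving (T + 2I)v = 0 gives the eigenspace spanned by (0, 1, 1).
With v_2 = 1, v = (0, 1, 1), so v_3 = 1.

1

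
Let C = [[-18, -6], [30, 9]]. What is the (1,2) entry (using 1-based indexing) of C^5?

Characteristic polynomial: t^2 + 9t + 18 = (t + 3)(t + 6), so the eigenvalues are -6, -3.
t=-6: eigenvector (1, -2).
t=-3: eigenvector (-2, 5).
P = [[1, -2], [-2, 5]], D = diag(-6, -3), P⁻¹ = [[5, 2], [2, 1]].
C⁵ = P·diag(-7776, -243)·P⁻¹ = [[-37908, -15066], [75330, 29889]].
The requested entry is -15066.

-15066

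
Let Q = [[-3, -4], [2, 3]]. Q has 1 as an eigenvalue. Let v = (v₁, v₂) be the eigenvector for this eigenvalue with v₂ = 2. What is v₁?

Q − 1I = [[-4, -4], [2, 2]].
Solving (Q − 1I)v = 0 gives the eigenspace spanned by (-2, 2).
With v₂ = 2, v = (-2, 2), so v₁ = -2.

-2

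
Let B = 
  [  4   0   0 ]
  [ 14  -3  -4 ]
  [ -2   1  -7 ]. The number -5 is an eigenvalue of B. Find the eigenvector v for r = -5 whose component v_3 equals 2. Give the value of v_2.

4

B + 5I = [[9, 0, 0], [14, 2, -4], [-2, 1, -2]].
Solving (B + 5I)v = 0 gives the eigenspace spanned by (0, 4, 2).
With v_3 = 2, v = (0, 4, 2), so v_2 = 4.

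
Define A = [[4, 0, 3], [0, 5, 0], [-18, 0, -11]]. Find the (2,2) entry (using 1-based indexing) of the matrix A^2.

Characteristic polynomial: s^3 + 2s^2 - 25s - 50 = (s - 5)(s + 2)(s + 5), so the eigenvalues are -5, -2, 5.
s=-2: eigenvector (1, 0, -2).
s=-5: eigenvector (-1, 0, 3).
s=5: eigenvector (0, 1, 0).
P = [[1, -1, 0], [0, 0, 1], [-2, 3, 0]], D = diag(-2, -5, 5), P⁻¹ = [[3, 0, 1], [2, 0, 1], [0, 1, 0]].
A² = P·diag(4, 25, 25)·P⁻¹ = [[-38, 0, -21], [0, 25, 0], [126, 0, 67]].
The requested entry is 25.

25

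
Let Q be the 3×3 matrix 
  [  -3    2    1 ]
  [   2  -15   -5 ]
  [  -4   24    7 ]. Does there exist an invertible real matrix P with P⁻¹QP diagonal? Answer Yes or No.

No

Characteristic polynomial: p(λ) = λ^3 + 11λ^2 + 39λ + 45 = (λ + 3)^2(λ + 5).
λ = -3 has algebraic multiplicity 2; rank(Q + 3I) = 2, so geometric multiplicity = 1.
Geometric multiplicity < algebraic multiplicity, so Q is not diagonalizable.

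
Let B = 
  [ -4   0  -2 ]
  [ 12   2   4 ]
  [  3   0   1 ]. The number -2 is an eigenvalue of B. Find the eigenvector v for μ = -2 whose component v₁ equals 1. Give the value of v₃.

B + 2I = [[-2, 0, -2], [12, 4, 4], [3, 0, 3]].
Solving (B + 2I)v = 0 gives the eigenspace spanned by (1, -2, -1).
With v₁ = 1, v = (1, -2, -1), so v₃ = -1.

-1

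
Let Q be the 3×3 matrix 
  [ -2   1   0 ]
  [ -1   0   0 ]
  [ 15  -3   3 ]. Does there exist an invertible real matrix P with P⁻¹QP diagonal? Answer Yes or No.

No

Characteristic polynomial: p(r) = r^3 - r^2 - 5r - 3 = (r - 3)(r + 1)^2.
r = -1 has algebraic multiplicity 2; rank(Q + 1I) = 2, so geometric multiplicity = 1.
Geometric multiplicity < algebraic multiplicity, so Q is not diagonalizable.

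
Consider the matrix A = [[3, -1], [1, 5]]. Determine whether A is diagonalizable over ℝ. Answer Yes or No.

No

Characteristic polynomial: p(s) = s^2 - 8s + 16 = (s - 4)^2.
s = 4 has algebraic multiplicity 2; rank(A − 4I) = 1, so geometric multiplicity = 1.
Geometric multiplicity < algebraic multiplicity, so A is not diagonalizable.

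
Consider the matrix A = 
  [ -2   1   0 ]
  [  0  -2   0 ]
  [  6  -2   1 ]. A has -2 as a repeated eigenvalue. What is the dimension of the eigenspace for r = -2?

A + 2I = [[0, 1, 0], [0, 0, 0], [6, -2, 3]].
This matrix has rank 2, so its null space has dimension 3 − 2 = 1.

1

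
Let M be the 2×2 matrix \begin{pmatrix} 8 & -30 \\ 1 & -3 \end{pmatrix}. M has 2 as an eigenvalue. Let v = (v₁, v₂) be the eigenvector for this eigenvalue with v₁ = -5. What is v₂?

-1

M − 2I = [[6, -30], [1, -5]].
Solving (M − 2I)v = 0 gives the eigenspace spanned by (-5, -1).
With v₁ = -5, v = (-5, -1), so v₂ = -1.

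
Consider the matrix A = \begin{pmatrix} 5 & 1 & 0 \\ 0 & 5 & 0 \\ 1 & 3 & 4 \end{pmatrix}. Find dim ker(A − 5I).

1

A − 5I = [[0, 1, 0], [0, 0, 0], [1, 3, -1]].
This matrix has rank 2, so its null space has dimension 3 − 2 = 1.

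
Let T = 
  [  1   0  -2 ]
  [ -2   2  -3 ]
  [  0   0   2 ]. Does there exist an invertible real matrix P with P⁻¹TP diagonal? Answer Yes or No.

Characteristic polynomial: p(λ) = λ^3 - 5λ^2 + 8λ - 4 = (λ - 2)^2(λ - 1).
λ = 2 has algebraic multiplicity 2; rank(T − 2I) = 2, so geometric multiplicity = 1.
Geometric multiplicity < algebraic multiplicity, so T is not diagonalizable.

No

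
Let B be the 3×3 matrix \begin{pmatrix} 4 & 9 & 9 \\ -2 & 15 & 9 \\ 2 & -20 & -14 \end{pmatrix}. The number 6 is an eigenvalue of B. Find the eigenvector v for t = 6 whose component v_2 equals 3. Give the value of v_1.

0

B − 6I = [[-2, 9, 9], [-2, 9, 9], [2, -20, -20]].
Solving (B − 6I)v = 0 gives the eigenspace spanned by (0, 3, -3).
With v_2 = 3, v = (0, 3, -3), so v_1 = 0.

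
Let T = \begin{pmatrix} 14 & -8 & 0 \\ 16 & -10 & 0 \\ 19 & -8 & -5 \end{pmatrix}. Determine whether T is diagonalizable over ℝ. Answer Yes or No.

Characteristic polynomial: p(μ) = μ^3 + μ^2 - 32μ - 60 = (μ - 6)(μ + 2)(μ + 5).
All 3 eigenvalues are distinct, so T is diagonalizable.

Yes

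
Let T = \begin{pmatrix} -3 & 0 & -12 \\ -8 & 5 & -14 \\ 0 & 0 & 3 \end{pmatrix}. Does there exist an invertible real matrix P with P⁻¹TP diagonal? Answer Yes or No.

Characteristic polynomial: p(r) = r^3 - 5r^2 - 9r + 45 = (r - 5)(r - 3)(r + 3).
All 3 eigenvalues are distinct, so T is diagonalizable.

Yes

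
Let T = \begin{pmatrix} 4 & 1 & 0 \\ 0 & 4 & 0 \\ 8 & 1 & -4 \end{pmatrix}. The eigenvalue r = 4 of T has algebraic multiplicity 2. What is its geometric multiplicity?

T − 4I = [[0, 1, 0], [0, 0, 0], [8, 1, -8]].
This matrix has rank 2, so its null space has dimension 3 − 2 = 1.

1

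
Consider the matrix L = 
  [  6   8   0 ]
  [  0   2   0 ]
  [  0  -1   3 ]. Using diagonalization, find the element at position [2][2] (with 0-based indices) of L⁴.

81

Characteristic polynomial: s^3 - 11s^2 + 36s - 36 = (s - 6)(s - 3)(s - 2), so the eigenvalues are 2, 3, 6.
s=6: eigenvector (1, 0, 0).
s=2: eigenvector (-2, 1, 1).
s=3: eigenvector (0, 0, 1).
P = [[1, -2, 0], [0, 1, 0], [0, 1, 1]], D = diag(6, 2, 3), P⁻¹ = [[1, 2, 0], [0, 1, 0], [0, -1, 1]].
L⁴ = P·diag(1296, 16, 81)·P⁻¹ = [[1296, 2560, 0], [0, 16, 0], [0, -65, 81]].
The requested entry is 81.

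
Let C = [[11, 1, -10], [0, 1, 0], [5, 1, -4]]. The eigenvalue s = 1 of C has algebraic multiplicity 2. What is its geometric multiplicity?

1

C − 1I = [[10, 1, -10], [0, 0, 0], [5, 1, -5]].
This matrix has rank 2, so its null space has dimension 3 − 2 = 1.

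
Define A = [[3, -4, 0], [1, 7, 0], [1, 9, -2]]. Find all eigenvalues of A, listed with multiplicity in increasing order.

Characteristic polynomial: p(μ) = μ^3 - 8μ^2 + 5μ + 50 = (μ - 5)^2(μ + 2).
Roots (with multiplicity): -2, 5, 5.

-2, 5, 5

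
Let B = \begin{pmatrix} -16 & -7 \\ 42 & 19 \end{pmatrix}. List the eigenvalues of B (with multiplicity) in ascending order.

Characteristic polynomial: p(r) = r^2 - 3r - 10 = (r - 5)(r + 2).
Roots (with multiplicity): -2, 5.

-2, 5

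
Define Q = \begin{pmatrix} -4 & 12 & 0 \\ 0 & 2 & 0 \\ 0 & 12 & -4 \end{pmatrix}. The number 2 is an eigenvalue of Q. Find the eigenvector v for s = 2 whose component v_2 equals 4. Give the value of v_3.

Q − 2I = [[-6, 12, 0], [0, 0, 0], [0, 12, -6]].
Solving (Q − 2I)v = 0 gives the eigenspace spanned by (8, 4, 8).
With v_2 = 4, v = (8, 4, 8), so v_3 = 8.

8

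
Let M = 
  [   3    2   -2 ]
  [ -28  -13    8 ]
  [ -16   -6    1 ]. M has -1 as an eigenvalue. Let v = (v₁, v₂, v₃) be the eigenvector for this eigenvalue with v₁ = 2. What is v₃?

M + 1I = [[4, 2, -2], [-28, -12, 8], [-16, -6, 2]].
Solving (M + 1I)v = 0 gives the eigenspace spanned by (2, -6, -2).
With v₁ = 2, v = (2, -6, -2), so v₃ = -2.

-2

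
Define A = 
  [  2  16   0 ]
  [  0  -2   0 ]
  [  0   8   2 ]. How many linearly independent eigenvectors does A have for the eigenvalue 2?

2

A − 2I = [[0, 16, 0], [0, -4, 0], [0, 8, 0]].
This matrix has rank 1, so its null space has dimension 3 − 1 = 2.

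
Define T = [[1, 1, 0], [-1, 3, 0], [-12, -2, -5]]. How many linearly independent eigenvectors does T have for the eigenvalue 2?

1

T − 2I = [[-1, 1, 0], [-1, 1, 0], [-12, -2, -7]].
This matrix has rank 2, so its null space has dimension 3 − 2 = 1.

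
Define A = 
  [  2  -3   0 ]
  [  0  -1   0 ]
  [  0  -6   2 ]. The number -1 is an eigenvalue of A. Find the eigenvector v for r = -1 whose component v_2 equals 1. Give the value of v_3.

A + 1I = [[3, -3, 0], [0, 0, 0], [0, -6, 3]].
Solving (A + 1I)v = 0 gives the eigenspace spanned by (1, 1, 2).
With v_2 = 1, v = (1, 1, 2), so v_3 = 2.

2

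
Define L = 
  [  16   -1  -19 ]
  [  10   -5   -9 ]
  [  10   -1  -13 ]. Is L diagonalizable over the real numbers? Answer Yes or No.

No

Characteristic polynomial: p(s) = s^3 + 2s^2 - 32s - 96 = (s - 6)(s + 4)^2.
s = -4 has algebraic multiplicity 2; rank(L + 4I) = 2, so geometric multiplicity = 1.
Geometric multiplicity < algebraic multiplicity, so L is not diagonalizable.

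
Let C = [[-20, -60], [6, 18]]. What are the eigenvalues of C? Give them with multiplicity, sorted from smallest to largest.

Characteristic polynomial: p(t) = t^2 + 2t = t(t + 2).
Roots (with multiplicity): -2, 0.

-2, 0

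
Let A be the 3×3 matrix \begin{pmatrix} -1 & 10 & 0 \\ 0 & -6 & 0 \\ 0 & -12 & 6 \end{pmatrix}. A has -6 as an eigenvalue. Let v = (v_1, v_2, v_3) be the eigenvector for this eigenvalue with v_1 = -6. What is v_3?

3

A + 6I = [[5, 10, 0], [0, 0, 0], [0, -12, 12]].
Solving (A + 6I)v = 0 gives the eigenspace spanned by (-6, 3, 3).
With v_1 = -6, v = (-6, 3, 3), so v_3 = 3.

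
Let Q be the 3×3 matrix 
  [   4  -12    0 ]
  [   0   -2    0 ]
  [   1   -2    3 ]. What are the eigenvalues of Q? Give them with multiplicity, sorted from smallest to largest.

-2, 3, 4

Characteristic polynomial: p(s) = s^3 - 5s^2 - 2s + 24 = (s - 4)(s - 3)(s + 2).
Roots (with multiplicity): -2, 3, 4.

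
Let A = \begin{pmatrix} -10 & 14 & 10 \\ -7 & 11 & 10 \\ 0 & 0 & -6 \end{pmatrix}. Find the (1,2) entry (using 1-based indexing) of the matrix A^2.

Characteristic polynomial: s^3 + 5s^2 - 18s - 72 = (s - 4)(s + 3)(s + 6), so the eigenvalues are -6, -3, 4.
s=-3: eigenvector (2, 1, 0).
s=4: eigenvector (-1, -1, 0).
s=-6: eigenvector (-1, -1, 1).
P = [[2, -1, -1], [1, -1, -1], [0, 0, 1]], D = diag(-3, 4, -6), P⁻¹ = [[1, -1, 0], [1, -2, -1], [0, 0, 1]].
A² = P·diag(9, 16, 36)·P⁻¹ = [[2, 14, -20], [-7, 23, -20], [0, 0, 36]].
The requested entry is 14.

14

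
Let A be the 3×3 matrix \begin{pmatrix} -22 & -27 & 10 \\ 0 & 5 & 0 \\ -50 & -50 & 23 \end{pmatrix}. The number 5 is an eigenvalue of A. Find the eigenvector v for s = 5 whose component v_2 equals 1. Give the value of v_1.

A − 5I = [[-27, -27, 10], [0, 0, 0], [-50, -50, 18]].
Solving (A − 5I)v = 0 gives the eigenspace spanned by (-1, 1, 0).
With v_2 = 1, v = (-1, 1, 0), so v_1 = -1.

-1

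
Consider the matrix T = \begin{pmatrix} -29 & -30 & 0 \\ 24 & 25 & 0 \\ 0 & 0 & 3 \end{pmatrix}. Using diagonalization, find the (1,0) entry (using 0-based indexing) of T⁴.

-2496

Characteristic polynomial: λ^3 + λ^2 - 17λ + 15 = (λ - 3)(λ - 1)(λ + 5), so the eigenvalues are -5, 1, 3.
λ=-5: eigenvector (5, -4, 0).
λ=1: eigenvector (-1, 1, 0).
λ=3: eigenvector (0, 0, 1).
P = [[5, -1, 0], [-4, 1, 0], [0, 0, 1]], D = diag(-5, 1, 3), P⁻¹ = [[1, 1, 0], [4, 5, 0], [0, 0, 1]].
T⁴ = P·diag(625, 1, 81)·P⁻¹ = [[3121, 3120, 0], [-2496, -2495, 0], [0, 0, 81]].
The requested entry is -2496.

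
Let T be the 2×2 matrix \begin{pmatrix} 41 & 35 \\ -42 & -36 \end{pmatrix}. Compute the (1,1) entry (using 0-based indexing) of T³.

-1086

Characteristic polynomial: λ^2 - 5λ - 6 = (λ - 6)(λ + 1), so the eigenvalues are -1, 6.
λ=-1: eigenvector (-5, 6).
λ=6: eigenvector (-1, 1).
P = [[-5, -1], [6, 1]], D = diag(-1, 6), P⁻¹ = [[1, 1], [-6, -5]].
T³ = P·diag(-1, 216)·P⁻¹ = [[1301, 1085], [-1302, -1086]].
The requested entry is -1086.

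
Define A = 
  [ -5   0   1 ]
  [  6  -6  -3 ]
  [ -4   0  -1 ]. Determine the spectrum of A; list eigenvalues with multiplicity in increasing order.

Characteristic polynomial: p(μ) = μ^3 + 12μ^2 + 45μ + 54 = (μ + 3)^2(μ + 6).
Roots (with multiplicity): -6, -3, -3.

-6, -3, -3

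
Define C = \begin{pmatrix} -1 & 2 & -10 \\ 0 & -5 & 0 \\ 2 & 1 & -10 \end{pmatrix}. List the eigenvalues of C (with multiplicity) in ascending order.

Characteristic polynomial: p(r) = r^3 + 16r^2 + 85r + 150 = (r + 5)^2(r + 6).
Roots (with multiplicity): -6, -5, -5.

-6, -5, -5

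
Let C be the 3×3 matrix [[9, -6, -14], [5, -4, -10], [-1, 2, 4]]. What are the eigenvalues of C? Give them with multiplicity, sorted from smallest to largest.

1, 2, 6

Characteristic polynomial: p(t) = t^3 - 9t^2 + 20t - 12 = (t - 6)(t - 2)(t - 1).
Roots (with multiplicity): 1, 2, 6.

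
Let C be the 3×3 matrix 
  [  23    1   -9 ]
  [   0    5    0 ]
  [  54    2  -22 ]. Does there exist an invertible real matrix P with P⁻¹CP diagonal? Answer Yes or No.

Characteristic polynomial: p(μ) = μ^3 - 6μ^2 - 15μ + 100 = (μ - 5)^2(μ + 4).
μ = 5 has algebraic multiplicity 2; rank(C − 5I) = 2, so geometric multiplicity = 1.
Geometric multiplicity < algebraic multiplicity, so C is not diagonalizable.

No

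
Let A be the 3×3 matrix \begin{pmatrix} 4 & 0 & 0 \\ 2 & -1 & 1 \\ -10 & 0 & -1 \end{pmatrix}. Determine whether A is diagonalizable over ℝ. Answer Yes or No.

Characteristic polynomial: p(t) = t^3 - 2t^2 - 7t - 4 = (t - 4)(t + 1)^2.
t = -1 has algebraic multiplicity 2; rank(A + 1I) = 2, so geometric multiplicity = 1.
Geometric multiplicity < algebraic multiplicity, so A is not diagonalizable.

No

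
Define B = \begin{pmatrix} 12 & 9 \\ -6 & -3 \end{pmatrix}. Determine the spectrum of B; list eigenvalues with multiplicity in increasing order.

3, 6

Characteristic polynomial: p(μ) = μ^2 - 9μ + 18 = (μ - 6)(μ - 3).
Roots (with multiplicity): 3, 6.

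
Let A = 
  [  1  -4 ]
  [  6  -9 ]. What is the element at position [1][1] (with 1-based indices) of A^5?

Characteristic polynomial: r^2 + 8r + 15 = (r + 3)(r + 5), so the eigenvalues are -5, -3.
r=-3: eigenvector (1, 1).
r=-5: eigenvector (2, 3).
P = [[1, 2], [1, 3]], D = diag(-3, -5), P⁻¹ = [[3, -2], [-1, 1]].
A⁵ = P·diag(-243, -3125)·P⁻¹ = [[5521, -5764], [8646, -8889]].
The requested entry is 5521.

5521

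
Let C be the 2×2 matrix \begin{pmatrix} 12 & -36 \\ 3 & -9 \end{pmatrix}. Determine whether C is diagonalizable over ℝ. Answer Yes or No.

Yes

Characteristic polynomial: p(s) = s^2 - 3s = s(s - 3).
All 2 eigenvalues are distinct, so C is diagonalizable.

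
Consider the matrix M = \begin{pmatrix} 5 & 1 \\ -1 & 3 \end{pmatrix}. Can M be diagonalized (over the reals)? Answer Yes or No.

No

Characteristic polynomial: p(t) = t^2 - 8t + 16 = (t - 4)^2.
t = 4 has algebraic multiplicity 2; rank(M − 4I) = 1, so geometric multiplicity = 1.
Geometric multiplicity < algebraic multiplicity, so M is not diagonalizable.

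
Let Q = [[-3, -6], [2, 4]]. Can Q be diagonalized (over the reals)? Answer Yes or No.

Yes

Characteristic polynomial: p(μ) = μ^2 - μ = μ(μ - 1).
All 2 eigenvalues are distinct, so Q is diagonalizable.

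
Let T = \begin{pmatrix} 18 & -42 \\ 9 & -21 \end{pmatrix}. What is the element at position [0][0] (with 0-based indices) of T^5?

Characteristic polynomial: μ^2 + 3μ = μ(μ + 3), so the eigenvalues are -3, 0.
μ=-3: eigenvector (2, 1).
μ=0: eigenvector (7, 3).
P = [[2, 7], [1, 3]], D = diag(-3, 0), P⁻¹ = [[-3, 7], [1, -2]].
T⁵ = P·diag(-243, 0)·P⁻¹ = [[1458, -3402], [729, -1701]].
The requested entry is 1458.

1458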